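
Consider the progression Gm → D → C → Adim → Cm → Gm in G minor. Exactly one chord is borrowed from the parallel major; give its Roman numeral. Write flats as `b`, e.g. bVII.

IV

G minor has the diatonic set Gm, Adim, Bb, Cm, D, Eb, F (with V from harmonic minor). Gm, D, Adim and Cm are all diatonic. C (C–E–G) is not: scale degree 4 in G minor carries Cm (iv). In G major the chord on that degree is C, so here it functions as IV, borrowed from the parallel major.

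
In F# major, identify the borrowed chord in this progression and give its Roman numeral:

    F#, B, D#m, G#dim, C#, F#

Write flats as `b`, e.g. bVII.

F# major has the diatonic set F#, G#m, A#m, B, C#, D#m, E#dim. F#, B, D#m and C# are all diatonic. G#dim (G#–B–D) doesn't fit — on degree 2 F# major would have G#m (ii). G#dim is the degree-2 chord of F# minor, so it is the borrowed ii°.

ii°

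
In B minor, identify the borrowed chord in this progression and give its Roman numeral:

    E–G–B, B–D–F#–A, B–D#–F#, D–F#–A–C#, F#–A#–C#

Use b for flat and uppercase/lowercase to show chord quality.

I

B minor has the diatonic set Bm, C#dim, D, Em, F#, G, A (with V from harmonic minor). E–G–B = Em, B–D–F#–A = Bm7, D–F#–A–C# = Dmaj7 and F#–A#–C# = F# are all diatonic. B–D#–F# is not: scale degree 1 in B minor carries Bm (i). In B major the chord on that degree is B, so here it functions as I, borrowed from the parallel major.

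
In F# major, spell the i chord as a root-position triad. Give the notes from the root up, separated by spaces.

F# A C#

The root, F#, is scale degree 1 — the same note in F# major and F# minor; only the chord quality changes. Stacking thirds in F# minor on F# gives F#–A–C#.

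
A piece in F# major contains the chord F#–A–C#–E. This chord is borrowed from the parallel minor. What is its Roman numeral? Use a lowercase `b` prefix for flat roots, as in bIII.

i7

The root F# is the diatonic 1st degree of F# major; the borrowing shows in the chord quality. F#–A–C#–E is a minor-seventh chord — the form found in F# minor, not the diatonic I (F#). Borrowed into F# major it is written i7.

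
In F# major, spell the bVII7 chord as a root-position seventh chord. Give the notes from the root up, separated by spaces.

Scale degree 7 in F# major is E#. bVII7 uses the lowered form, E, taken from F# minor. Stacking thirds in F# minor on E gives E–G#–B–D.

E G# B D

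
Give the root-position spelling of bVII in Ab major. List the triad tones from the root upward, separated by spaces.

Scale degree 7 in Ab major is G. bVII uses the lowered form, Gb, taken from Ab minor. In Ab minor the chord on Gb is Gb–Bb–Db.

Gb Bb Db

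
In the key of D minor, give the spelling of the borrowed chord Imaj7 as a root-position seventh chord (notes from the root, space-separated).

D F# A C#

The root, D, is scale degree 1 — the same note in D minor and D major; only the chord quality changes. Building the major-seventh chord from the parallel major on D: D–F#–A–C#.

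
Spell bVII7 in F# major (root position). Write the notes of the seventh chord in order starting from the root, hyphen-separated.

bVII7 is built on the lowered scale degree 7. In F# major degree 7 is E#; lowered it becomes E. In F# minor the chord on E is E–G#–B–D.

E-G#-B-D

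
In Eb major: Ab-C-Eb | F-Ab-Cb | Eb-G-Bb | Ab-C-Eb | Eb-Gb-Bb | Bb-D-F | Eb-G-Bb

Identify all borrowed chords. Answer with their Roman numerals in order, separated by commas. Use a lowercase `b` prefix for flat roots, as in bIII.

ii°, i

In Eb major the diatonic chords are Eb, Fm, Gm, Ab, Bb, Cm, Ddim. Of the given chords, Ab–C–Eb = Ab, Eb–G–Bb = Eb and Bb–D–F = Bb are diatonic. But F–Ab–Cb is foreign: the diatonic ii on degree 2 is Fm, whereas Fdim comes from Eb minor. It is labeled ii°. But Eb–Gb–Bb is foreign: the diatonic I on degree 1 is Eb, whereas Ebm comes from Eb minor. It is labeled i.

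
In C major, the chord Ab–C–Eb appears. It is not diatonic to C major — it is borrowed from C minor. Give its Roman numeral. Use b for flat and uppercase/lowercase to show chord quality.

bVI

The root Ab is the lowered 6th scale degree — diatonically C major has A there. Ab–C–Eb is a major chord — the form found in C minor, not the diatonic vi (Am). Borrowed into C major it is written bVI.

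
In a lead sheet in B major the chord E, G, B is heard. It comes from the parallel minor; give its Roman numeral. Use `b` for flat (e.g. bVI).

iv

E is scale degree 4 in B major. The diatonic chord on degree 4 would be E (IV), but E–G–B is the minor chord from B minor. As a borrowed chord it is labeled iv.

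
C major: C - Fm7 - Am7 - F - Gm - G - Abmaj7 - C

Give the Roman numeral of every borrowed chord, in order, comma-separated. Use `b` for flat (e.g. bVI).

The diatonic triads in C major are C, Dm, Em, F, G, Am, Bdim. C, Am7, F and G are all diatonic. Fm7 (F–Ab–C–Eb) doesn't fit — on degree 4 C major would have F (IV). Fm7 is the degree-4 chord of C minor, so it is the borrowed iv7. But Gm (G–Bb–D) is foreign: the diatonic V on degree 5 is G, whereas Gm comes from C minor. It is labeled v. Abmaj7 (Ab–C–Eb–G) doesn't fit — on degree 6 C major would have Am (vi). Abmaj7 is the degree-6 chord of C minor, so it is the borrowed bVImaj7.

iv7, v, bVImaj7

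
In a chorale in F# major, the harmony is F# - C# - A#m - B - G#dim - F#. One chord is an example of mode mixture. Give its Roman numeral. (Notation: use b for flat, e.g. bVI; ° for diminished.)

F# major has the diatonic set F#, G#m, A#m, B, C#, D#m, E#dim. F#, C#, A#m and B are all diatonic. But G#dim (G#–B–D) is foreign: the diatonic ii on degree 2 is G#m, whereas G#dim comes from F# minor. It is labeled ii°.

ii°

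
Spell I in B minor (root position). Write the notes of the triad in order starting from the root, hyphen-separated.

I is built on scale degree 1, which is B in both B minor and its parallel. Stacking thirds in B major on B gives B–D#–F#.

B-D#-F#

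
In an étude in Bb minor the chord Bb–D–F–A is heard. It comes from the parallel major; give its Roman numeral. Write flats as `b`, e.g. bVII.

Bb is scale degree 1 in Bb minor. Bb–D–F–A is a major-seventh chord — the form found in Bb major, not the diatonic i (Bbm). Borrowed into Bb minor it is written Imaj7.

Imaj7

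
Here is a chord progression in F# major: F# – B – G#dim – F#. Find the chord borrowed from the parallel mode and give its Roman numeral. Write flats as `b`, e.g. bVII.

F# major has the diatonic set F#, G#m, A#m, B, C#, D#m, E#dim. F# and B both belong to that set. G#dim (G#–B–D) doesn't fit — on degree 2 F# major would have G#m (ii). G#dim is the degree-2 chord of F# minor, so it is the borrowed ii°.

ii°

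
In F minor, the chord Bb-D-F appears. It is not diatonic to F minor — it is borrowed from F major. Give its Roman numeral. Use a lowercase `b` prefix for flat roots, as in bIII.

IV

Bb is scale degree 4 in F minor. The diatonic chord on degree 4 would be Bbm (iv), but Bb–D–F is the major chord from F major. As a borrowed chord it is labeled IV.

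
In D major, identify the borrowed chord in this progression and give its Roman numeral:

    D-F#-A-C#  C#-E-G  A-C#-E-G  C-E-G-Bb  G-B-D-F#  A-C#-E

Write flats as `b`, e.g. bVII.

In D major the diatonic chords are D, Em, F#m, G, A, Bm, C#dim. D–F#–A–C# = Dmaj7, C#–E–G = C#dim, A–C#–E–G = A7, G–B–D–F# = Gmaj7 and A–C#–E = A all belong to that set. But C–E–G–Bb is foreign: the diatonic vii° on degree 7 is C#dim, whereas C7 comes from D minor. It is labeled bVII7.

bVII7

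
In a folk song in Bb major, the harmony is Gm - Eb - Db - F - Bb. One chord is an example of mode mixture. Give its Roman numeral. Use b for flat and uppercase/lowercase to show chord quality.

Bb major has the diatonic set Bb, Cm, Dm, Eb, F, Gm, Adim. Gm, Eb, F and Bb all belong to that set. But Db (Db–F–Ab) is foreign: the diatonic iii on degree 3 is Dm, whereas Db comes from Bb minor. It is labeled bIII.

bIII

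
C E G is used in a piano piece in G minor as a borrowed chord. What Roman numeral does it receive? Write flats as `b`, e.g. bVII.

The root C is the diatonic 4th degree of G minor; the borrowing shows in the chord quality. Diatonically G minor has Cm (iv) on that degree; C–E–G is instead the major chord native to G major, so it takes the label IV.

IV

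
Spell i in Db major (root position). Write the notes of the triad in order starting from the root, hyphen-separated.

Db-Fb-Ab

The root, Db, is scale degree 1 — the same note in Db major and Db minor; only the chord quality changes. Stacking thirds in Db minor on Db gives Db–Fb–Ab.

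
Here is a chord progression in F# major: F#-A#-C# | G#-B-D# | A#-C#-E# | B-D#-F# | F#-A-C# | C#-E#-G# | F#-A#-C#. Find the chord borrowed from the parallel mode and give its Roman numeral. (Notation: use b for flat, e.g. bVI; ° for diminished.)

F# major has the diatonic set F#, G#m, A#m, B, C#, D#m, E#dim. Of the given chords, F#–A#–C# = F#, G#–B–D# = G#m, A#–C#–E# = A#m, B–D#–F# = B and C#–E#–G# = C# are diatonic. F#–A–C# doesn't fit — on degree 1 F# major would have F# (I). F#m is the degree-1 chord of F# minor, so it is the borrowed i.

i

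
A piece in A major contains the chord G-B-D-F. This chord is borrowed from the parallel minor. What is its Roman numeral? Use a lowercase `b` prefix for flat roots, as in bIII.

bVII7

G is the lowered form of scale degree 7 in A major (the diatonic degree 7 is G#). The diatonic chord on degree 7 would be G#dim (vii°), but G–B–D–F is the dominant-seventh chord from A minor. As a borrowed chord it is labeled bVII7.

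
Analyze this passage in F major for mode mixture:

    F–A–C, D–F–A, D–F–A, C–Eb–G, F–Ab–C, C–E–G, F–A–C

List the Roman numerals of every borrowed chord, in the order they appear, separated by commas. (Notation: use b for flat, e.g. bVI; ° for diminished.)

F major has the diatonic set F, Gm, Am, Bb, C, Dm, Edim. Of the given chords, F–A–C = F, D–F–A = Dm and C–E–G = C are diatonic. C–Eb–G is not: scale degree 5 in F major carries C (V). In F minor the chord on that degree is Cm, so here it functions as v, borrowed from the parallel minor. But F–Ab–C is foreign: the diatonic I on degree 1 is F, whereas Fm comes from F minor. It is labeled i.

v, i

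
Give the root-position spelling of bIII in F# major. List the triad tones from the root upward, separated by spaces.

The root of bIII is the lowered 3rd degree: A# becomes A. Building the major chord from the parallel minor on A: A–C#–E.

A C# E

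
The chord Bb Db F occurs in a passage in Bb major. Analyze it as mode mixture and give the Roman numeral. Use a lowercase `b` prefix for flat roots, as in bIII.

i

Bb is scale degree 1 in Bb major. The diatonic chord on degree 1 would be Bb (I), but Bb–Db–F is the minor chord from Bb minor. As a borrowed chord it is labeled i.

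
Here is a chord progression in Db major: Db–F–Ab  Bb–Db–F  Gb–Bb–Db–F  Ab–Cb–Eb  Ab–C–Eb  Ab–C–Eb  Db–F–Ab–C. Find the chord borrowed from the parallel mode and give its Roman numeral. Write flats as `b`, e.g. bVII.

The diatonic triads in Db major are Db, Ebm, Fm, Gb, Ab, Bbm, Cdim. Db–F–Ab = Db, Bb–Db–F = Bbm, Gb–Bb–Db–F = Gbmaj7, Ab–C–Eb = Ab and Db–F–Ab–C = Dbmaj7 all belong to that set. Ab–Cb–Eb is not: scale degree 5 in Db major carries Ab (V). In Db minor the chord on that degree is Abm, so here it functions as v, borrowed from the parallel minor.

v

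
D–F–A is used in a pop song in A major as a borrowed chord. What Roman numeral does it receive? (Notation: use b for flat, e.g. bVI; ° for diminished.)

iv

The root D is the diatonic 4th degree of A major; the borrowing shows in the chord quality. The diatonic chord on degree 4 would be D (IV), but D–F–A is the minor chord from A minor. As a borrowed chord it is labeled iv.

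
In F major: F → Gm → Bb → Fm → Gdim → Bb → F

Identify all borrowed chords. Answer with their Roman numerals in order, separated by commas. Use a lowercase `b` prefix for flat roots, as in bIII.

i, ii°

F major has the diatonic set F, Gm, Am, Bb, C, Dm, Edim. Of the given chords, F, Gm and Bb are diatonic. Fm (F–Ab–C) doesn't fit — on degree 1 F major would have F (I). Fm is the degree-1 chord of F minor, so it is the borrowed i. Gdim (G–Bb–Db) is not: scale degree 2 in F major carries Gm (ii). In F minor the chord on that degree is Gdim, so here it functions as ii°, borrowed from the parallel minor.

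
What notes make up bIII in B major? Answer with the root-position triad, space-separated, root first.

The root of bIII is the lowered 3rd degree: D# becomes D. Stacking thirds in B minor on D gives D–F#–A.

D F# A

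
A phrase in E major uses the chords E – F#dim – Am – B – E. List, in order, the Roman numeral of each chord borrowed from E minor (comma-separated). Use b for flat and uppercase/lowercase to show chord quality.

ii°, iv

E major has the diatonic set E, F#m, G#m, A, B, C#m, D#dim. Of the given chords, E and B are diatonic. But F#dim (F#–A–C) is foreign: the diatonic ii on degree 2 is F#m, whereas F#dim comes from E minor. It is labeled ii°. Am (A–C–E) is not: scale degree 4 in E major carries A (IV). In E minor the chord on that degree is Am, so here it functions as iv, borrowed from the parallel minor.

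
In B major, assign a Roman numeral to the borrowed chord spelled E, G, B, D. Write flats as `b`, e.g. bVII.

The root E is the diatonic 4th degree of B major; the borrowing shows in the chord quality. The diatonic chord on degree 4 would be E (IV), but E–G–B–D is the minor-seventh chord from B minor. As a borrowed chord it is labeled iv7.

iv7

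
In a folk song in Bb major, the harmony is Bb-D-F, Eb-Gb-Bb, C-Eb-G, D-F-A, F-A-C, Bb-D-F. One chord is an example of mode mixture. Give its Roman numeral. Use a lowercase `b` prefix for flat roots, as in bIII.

In Bb major the diatonic chords are Bb, Cm, Dm, Eb, F, Gm, Adim. Bb–D–F = Bb, C–Eb–G = Cm, D–F–A = Dm and F–A–C = F all belong to that set. But Eb–Gb–Bb is foreign: the diatonic IV on degree 4 is Eb, whereas Ebm comes from Bb minor. It is labeled iv.

iv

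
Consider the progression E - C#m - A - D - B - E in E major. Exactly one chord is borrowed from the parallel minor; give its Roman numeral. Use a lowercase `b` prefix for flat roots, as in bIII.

bVII

E major has the diatonic set E, F#m, G#m, A, B, C#m, D#dim. E, C#m, A and B all belong to that set. D (D–F#–A) is not: scale degree 7 in E major carries D#dim (vii°). In E minor the chord on that degree is D, so here it functions as bVII, borrowed from the parallel minor.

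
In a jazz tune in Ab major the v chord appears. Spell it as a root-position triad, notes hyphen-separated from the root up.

v is built on scale degree 5, which is Eb in both Ab major and its parallel. Stacking thirds in Ab minor on Eb gives Eb–Gb–Bb.

Eb-Gb-Bb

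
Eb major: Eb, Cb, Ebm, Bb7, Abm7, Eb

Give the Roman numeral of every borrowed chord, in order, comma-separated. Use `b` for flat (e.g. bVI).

bVI, i, iv7

Eb major has the diatonic set Eb, Fm, Gm, Ab, Bb, Cm, Ddim. Eb and Bb7 both belong to that set. Cb (Cb–Eb–Gb) is not: scale degree 6 in Eb major carries Cm (vi). In Eb minor the chord on that degree is Cb, so here it functions as bVI, borrowed from the parallel minor. Ebm (Eb–Gb–Bb) doesn't fit — on degree 1 Eb major would have Eb (I). Ebm is the degree-1 chord of Eb minor, so it is the borrowed i. Abm7 (Ab–Cb–Eb–Gb) doesn't fit — on degree 4 Eb major would have Ab (IV). Abm7 is the degree-4 chord of Eb minor, so it is the borrowed iv7.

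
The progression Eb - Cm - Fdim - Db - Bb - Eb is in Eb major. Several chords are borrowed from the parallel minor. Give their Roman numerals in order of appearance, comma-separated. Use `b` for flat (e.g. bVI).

The diatonic triads in Eb major are Eb, Fm, Gm, Ab, Bb, Cm, Ddim. Eb, Cm and Bb are all diatonic. But Fdim (F–Ab–Cb) is foreign: the diatonic ii on degree 2 is Fm, whereas Fdim comes from Eb minor. It is labeled ii°. Db (Db–F–Ab) is not: scale degree 7 in Eb major carries Ddim (vii°). In Eb minor the chord on that degree is Db, so here it functions as bVII, borrowed from the parallel minor.

ii°, bVII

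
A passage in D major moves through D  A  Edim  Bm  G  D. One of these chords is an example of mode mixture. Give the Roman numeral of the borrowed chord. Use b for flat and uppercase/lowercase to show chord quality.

D major has the diatonic set D, Em, F#m, G, A, Bm, C#dim. Of the given chords, D, A, Bm and G are diatonic. But Edim (E–G–Bb) is foreign: the diatonic ii on degree 2 is Em, whereas Edim comes from D minor. It is labeled ii°.

ii°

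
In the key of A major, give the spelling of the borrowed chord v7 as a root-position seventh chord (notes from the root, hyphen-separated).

E-G-B-D

v7 is built on scale degree 5, which is E in both A major and its parallel. Building the minor-seventh chord from the parallel minor on E: E–G–B–D.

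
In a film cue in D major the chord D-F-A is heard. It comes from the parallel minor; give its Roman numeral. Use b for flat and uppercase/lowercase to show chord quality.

D is scale degree 1 in D major. D–F–A is a minor chord — the form found in D minor, not the diatonic I (D). Borrowed into D major it is written i.

i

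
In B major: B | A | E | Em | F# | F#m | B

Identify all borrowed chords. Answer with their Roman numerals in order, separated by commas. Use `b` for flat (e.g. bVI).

bVII, iv, v

B major has the diatonic set B, C#m, D#m, E, F#, G#m, A#dim. Of the given chords, B, E and F# are diatonic. A (A–C#–E) is not: scale degree 7 in B major carries A#dim (vii°). In B minor the chord on that degree is A, so here it functions as bVII, borrowed from the parallel minor. Em (E–G–B) is not: scale degree 4 in B major carries E (IV). In B minor the chord on that degree is Em, so here it functions as iv, borrowed from the parallel minor. F#m (F#–A–C#) is not: scale degree 5 in B major carries F# (V). In B minor the chord on that degree is F#m, so here it functions as v, borrowed from the parallel minor.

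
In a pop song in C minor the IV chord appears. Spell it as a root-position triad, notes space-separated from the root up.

IV is built on scale degree 4, which is F in both C minor and its parallel. In C major the chord on F is F–A–C.

F A C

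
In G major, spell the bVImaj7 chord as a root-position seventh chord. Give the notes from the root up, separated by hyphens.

bVImaj7 is built on the lowered scale degree 6. In G major degree 6 is E; lowered it becomes Eb. Building the major-seventh chord from the parallel minor on Eb: Eb–G–Bb–D.

Eb-G-Bb-D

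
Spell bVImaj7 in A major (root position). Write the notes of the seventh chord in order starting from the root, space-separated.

F A C E

bVImaj7 is built on the lowered scale degree 6. In A major degree 6 is F#; lowered it becomes F. In A minor the chord on F is F–A–C–E.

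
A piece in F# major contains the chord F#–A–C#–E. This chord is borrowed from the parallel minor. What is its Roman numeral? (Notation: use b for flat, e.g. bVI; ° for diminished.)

The root F# is the diatonic 1st degree of F# major; the borrowing shows in the chord quality. The diatonic chord on degree 1 would be F# (I), but F#–A–C#–E is the minor-seventh chord from F# minor. As a borrowed chord it is labeled i7.

i7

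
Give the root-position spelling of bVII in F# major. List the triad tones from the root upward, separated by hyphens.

bVII is built on the lowered scale degree 7. In F# major degree 7 is E#; lowered it becomes E. In F# minor the chord on E is E–G#–B.

E-G#-B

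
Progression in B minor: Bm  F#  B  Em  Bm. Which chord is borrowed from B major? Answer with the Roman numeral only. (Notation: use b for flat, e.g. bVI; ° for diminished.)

In B minor (with V from harmonic minor) the diatonic chords are Bm, C#dim, D, Em, F#, G, A. Bm, F# and Em are all diatonic. B (B–D#–F#) is not: scale degree 1 in B minor carries Bm (i). In B major the chord on that degree is B, so here it functions as I, borrowed from the parallel major.

I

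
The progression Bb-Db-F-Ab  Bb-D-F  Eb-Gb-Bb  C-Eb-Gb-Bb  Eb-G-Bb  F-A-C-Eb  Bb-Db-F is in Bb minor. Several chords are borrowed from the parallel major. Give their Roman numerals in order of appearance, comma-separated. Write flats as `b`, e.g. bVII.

In Bb minor (with V from harmonic minor) the diatonic chords are Bbm, Cdim, Db, Ebm, F, Gb, Ab. Of the given chords, Bb–Db–F–Ab = Bbm7, Eb–Gb–Bb = Ebm, C–Eb–Gb–Bb = Cm7b5, F–A–C–Eb = F7 and Bb–Db–F = Bbm are diatonic. Bb–D–F is not: scale degree 1 in Bb minor carries Bbm (i). In Bb major the chord on that degree is Bb, so here it functions as I, borrowed from the parallel major. Eb–G–Bb doesn't fit — on degree 4 Bb minor would have Ebm (iv). Eb is the degree-4 chord of Bb major, so it is the borrowed IV.

I, IV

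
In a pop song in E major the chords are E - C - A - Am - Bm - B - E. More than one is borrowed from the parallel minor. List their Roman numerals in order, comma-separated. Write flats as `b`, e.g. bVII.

In E major the diatonic chords are E, F#m, G#m, A, B, C#m, D#dim. Of the given chords, E, A and B are diatonic. But C (C–E–G) is foreign: the diatonic vi on degree 6 is C#m, whereas C comes from E minor. It is labeled bVI. Am (A–C–E) is not: scale degree 4 in E major carries A (IV). In E minor the chord on that degree is Am, so here it functions as iv, borrowed from the parallel minor. But Bm (B–D–F#) is foreign: the diatonic V on degree 5 is B, whereas Bm comes from E minor. It is labeled v.

bVI, iv, v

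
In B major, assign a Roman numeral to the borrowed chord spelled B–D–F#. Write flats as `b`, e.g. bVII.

i

The root B is the diatonic 1st degree of B major; the borrowing shows in the chord quality. B–D–F# is a minor chord — the form found in B minor, not the diatonic I (B). Borrowed into B major it is written i.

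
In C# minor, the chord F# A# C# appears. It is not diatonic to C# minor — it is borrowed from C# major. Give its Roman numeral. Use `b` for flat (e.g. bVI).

IV

F# is scale degree 4 in C# minor. Diatonically C# minor has F#m (iv) on that degree; F#–A#–C# is instead the major chord native to C# major, so it takes the label IV.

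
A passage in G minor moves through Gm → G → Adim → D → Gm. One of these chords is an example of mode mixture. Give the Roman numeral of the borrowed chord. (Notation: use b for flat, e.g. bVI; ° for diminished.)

In G minor (with V from harmonic minor) the diatonic chords are Gm, Adim, Bb, Cm, D, Eb, F. Gm, Adim and D all belong to that set. But G (G–B–D) is foreign: the diatonic i on degree 1 is Gm, whereas G comes from G major. It is labeled I.

I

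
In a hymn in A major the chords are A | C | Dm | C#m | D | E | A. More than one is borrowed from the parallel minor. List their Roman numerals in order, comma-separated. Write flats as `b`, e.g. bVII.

In A major the diatonic chords are A, Bm, C#m, D, E, F#m, G#dim. A, C#m, D and E all belong to that set. C (C–E–G) is not: scale degree 3 in A major carries C#m (iii). In A minor the chord on that degree is C, so here it functions as bIII, borrowed from the parallel minor. Dm (D–F–A) doesn't fit — on degree 4 A major would have D (IV). Dm is the degree-4 chord of A minor, so it is the borrowed iv.

bIII, iv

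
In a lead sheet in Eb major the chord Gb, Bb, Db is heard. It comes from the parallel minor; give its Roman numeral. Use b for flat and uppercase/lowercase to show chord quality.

bIII

The root Gb is the lowered 3rd scale degree — diatonically Eb major has G there. Diatonically Eb major has Gm (iii) on that degree; Gb–Bb–Db is instead the major chord native to Eb minor, so it takes the label bIII.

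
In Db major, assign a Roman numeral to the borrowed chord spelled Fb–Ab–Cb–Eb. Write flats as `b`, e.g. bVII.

The root Fb is the lowered 3rd scale degree — diatonically Db major has F there. Fb–Ab–Cb–Eb is a major-seventh chord — the form found in Db minor, not the diatonic iii (Fm). Borrowed into Db major it is written bIIImaj7.

bIIImaj7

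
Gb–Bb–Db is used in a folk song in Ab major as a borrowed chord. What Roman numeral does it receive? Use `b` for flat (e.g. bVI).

bVII

Gb is the lowered form of scale degree 7 in Ab major (the diatonic degree 7 is G). Diatonically Ab major has Gdim (vii°) on that degree; Gb–Bb–Db is instead the major chord native to Ab minor, so it takes the label bVII.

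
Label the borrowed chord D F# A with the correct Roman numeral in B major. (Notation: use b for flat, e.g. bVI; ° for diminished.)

The root D is the lowered 3rd scale degree — diatonically B major has D# there. The diatonic chord on degree 3 would be D#m (iii), but D–F#–A is the major chord from B minor. As a borrowed chord it is labeled bIII.

bIII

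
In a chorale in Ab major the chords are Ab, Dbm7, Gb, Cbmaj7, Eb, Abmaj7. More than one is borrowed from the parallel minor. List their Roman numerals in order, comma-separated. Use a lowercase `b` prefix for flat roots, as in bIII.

The diatonic triads in Ab major are Ab, Bbm, Cm, Db, Eb, Fm, Gdim. Ab, Eb and Abmaj7 all belong to that set. Dbm7 (Db–Fb–Ab–Cb) is not: scale degree 4 in Ab major carries Db (IV). In Ab minor the chord on that degree is Dbm7, so here it functions as iv7, borrowed from the parallel minor. But Gb (Gb–Bb–Db) is foreign: the diatonic vii° on degree 7 is Gdim, whereas Gb comes from Ab minor. It is labeled bVII. Cbmaj7 (Cb–Eb–Gb–Bb) is not: scale degree 3 in Ab major carries Cm (iii). In Ab minor the chord on that degree is Cbmaj7, so here it functions as bIIImaj7, borrowed from the parallel minor.

iv7, bVII, bIIImaj7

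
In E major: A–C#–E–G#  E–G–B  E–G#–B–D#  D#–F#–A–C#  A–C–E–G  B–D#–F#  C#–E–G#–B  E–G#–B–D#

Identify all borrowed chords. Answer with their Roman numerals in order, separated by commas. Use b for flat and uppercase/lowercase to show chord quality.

The diatonic triads in E major are E, F#m, G#m, A, B, C#m, D#dim. Of the given chords, A–C#–E–G# = Amaj7, E–G#–B–D# = Emaj7, D#–F#–A–C# = D#m7b5, B–D#–F# = B and C#–E–G#–B = C#m7 are diatonic. But E–G–B is foreign: the diatonic I on degree 1 is E, whereas Em comes from E minor. It is labeled i. A–C–E–G doesn't fit — on degree 4 E major would have A (IV). Am7 is the degree-4 chord of E minor, so it is the borrowed iv7.

i, iv7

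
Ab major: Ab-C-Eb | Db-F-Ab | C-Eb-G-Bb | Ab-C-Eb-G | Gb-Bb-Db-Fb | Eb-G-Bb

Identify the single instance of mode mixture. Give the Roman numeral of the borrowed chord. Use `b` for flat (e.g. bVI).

bVII7

In Ab major the diatonic chords are Ab, Bbm, Cm, Db, Eb, Fm, Gdim. Ab–C–Eb = Ab, Db–F–Ab = Db, C–Eb–G–Bb = Cm7, Ab–C–Eb–G = Abmaj7 and Eb–G–Bb = Eb are all diatonic. But Gb–Bb–Db–Fb is foreign: the diatonic vii° on degree 7 is Gdim, whereas Gb7 comes from Ab minor. It is labeled bVII7.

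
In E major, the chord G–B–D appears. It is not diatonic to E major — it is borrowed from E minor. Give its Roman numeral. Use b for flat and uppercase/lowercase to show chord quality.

G is the lowered form of scale degree 3 in E major (the diatonic degree 3 is G#). The diatonic chord on degree 3 would be G#m (iii), but G–B–D is the major chord from E minor. As a borrowed chord it is labeled bIII.

bIII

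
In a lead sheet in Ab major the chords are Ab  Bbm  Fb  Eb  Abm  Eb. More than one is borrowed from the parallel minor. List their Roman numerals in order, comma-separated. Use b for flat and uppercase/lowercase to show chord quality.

The diatonic triads in Ab major are Ab, Bbm, Cm, Db, Eb, Fm, Gdim. Of the given chords, Ab, Bbm and Eb are diatonic. Fb (Fb–Ab–Cb) doesn't fit — on degree 6 Ab major would have Fm (vi). Fb is the degree-6 chord of Ab minor, so it is the borrowed bVI. Abm (Ab–Cb–Eb) is not: scale degree 1 in Ab major carries Ab (I). In Ab minor the chord on that degree is Abm, so here it functions as i, borrowed from the parallel minor.

bVI, i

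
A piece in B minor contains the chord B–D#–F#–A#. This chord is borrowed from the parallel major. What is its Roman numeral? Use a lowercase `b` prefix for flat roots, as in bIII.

B is scale degree 1 in B minor. B–D#–F#–A# is a major-seventh chord — the form found in B major, not the diatonic i (Bm). Borrowed into B minor it is written Imaj7.

Imaj7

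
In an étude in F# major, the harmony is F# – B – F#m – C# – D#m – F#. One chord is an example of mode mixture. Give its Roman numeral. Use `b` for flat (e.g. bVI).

In F# major the diatonic chords are F#, G#m, A#m, B, C#, D#m, E#dim. F#, B, C# and D#m are all diatonic. F#m (F#–A–C#) doesn't fit — on degree 1 F# major would have F# (I). F#m is the degree-1 chord of F# minor, so it is the borrowed i.

i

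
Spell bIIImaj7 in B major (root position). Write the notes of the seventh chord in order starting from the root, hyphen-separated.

D-F#-A-C#

bIIImaj7 is built on the lowered scale degree 3. In B major degree 3 is D#; lowered it becomes D. Building the major-seventh chord from the parallel minor on D: D–F#–A–C#.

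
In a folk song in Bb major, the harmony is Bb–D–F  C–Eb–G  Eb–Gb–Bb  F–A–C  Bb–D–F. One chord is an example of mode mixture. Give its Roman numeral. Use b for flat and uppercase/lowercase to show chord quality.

Bb major has the diatonic set Bb, Cm, Dm, Eb, F, Gm, Adim. Bb–D–F = Bb, C–Eb–G = Cm and F–A–C = F are all diatonic. But Eb–Gb–Bb is foreign: the diatonic IV on degree 4 is Eb, whereas Ebm comes from Bb minor. It is labeled iv.

iv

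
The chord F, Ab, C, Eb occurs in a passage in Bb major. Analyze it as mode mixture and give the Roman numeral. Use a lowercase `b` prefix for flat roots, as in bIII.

F is scale degree 5 in Bb major. Diatonically Bb major has F (V) on that degree; F–Ab–C–Eb is instead the minor-seventh chord native to Bb minor, so it takes the label v7.

v7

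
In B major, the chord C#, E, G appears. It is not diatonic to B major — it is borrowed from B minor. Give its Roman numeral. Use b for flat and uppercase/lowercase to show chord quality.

ii°

C# is scale degree 2 in B major. The diatonic chord on degree 2 would be C#m (ii), but C#–E–G is the diminished chord from B minor. As a borrowed chord it is labeled ii°.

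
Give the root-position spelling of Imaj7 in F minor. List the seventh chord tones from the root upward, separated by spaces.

F A C E

Imaj7 is built on scale degree 1, which is F in both F minor and its parallel. Building the major-seventh chord from the parallel major on F: F–A–C–E.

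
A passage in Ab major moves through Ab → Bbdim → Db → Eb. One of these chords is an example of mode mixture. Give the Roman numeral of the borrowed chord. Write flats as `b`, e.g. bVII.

Ab major has the diatonic set Ab, Bbm, Cm, Db, Eb, Fm, Gdim. Of the given chords, Ab, Db and Eb are diatonic. Bbdim (Bb–Db–Fb) doesn't fit — on degree 2 Ab major would have Bbm (ii). Bbdim is the degree-2 chord of Ab minor, so it is the borrowed ii°.

ii°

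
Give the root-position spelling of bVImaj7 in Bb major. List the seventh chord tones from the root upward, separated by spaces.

Gb Bb Db F

bVImaj7 is built on the lowered scale degree 6. In Bb major degree 6 is G; lowered it becomes Gb. In Bb minor the chord on Gb is Gb–Bb–Db–F.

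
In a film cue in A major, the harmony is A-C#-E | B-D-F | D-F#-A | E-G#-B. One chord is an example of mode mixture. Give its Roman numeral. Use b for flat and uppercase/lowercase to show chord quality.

In A major the diatonic chords are A, Bm, C#m, D, E, F#m, G#dim. A–C#–E = A, D–F#–A = D and E–G#–B = E are all diatonic. B–D–F is not: scale degree 2 in A major carries Bm (ii). In A minor the chord on that degree is Bdim, so here it functions as ii°, borrowed from the parallel minor.

ii°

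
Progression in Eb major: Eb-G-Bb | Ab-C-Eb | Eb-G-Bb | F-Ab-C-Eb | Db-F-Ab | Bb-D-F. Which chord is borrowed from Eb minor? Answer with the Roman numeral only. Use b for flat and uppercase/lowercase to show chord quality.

bVII

The diatonic triads in Eb major are Eb, Fm, Gm, Ab, Bb, Cm, Ddim. Eb–G–Bb = Eb, Ab–C–Eb = Ab, F–Ab–C–Eb = Fm7 and Bb–D–F = Bb all belong to that set. Db–F–Ab is not: scale degree 7 in Eb major carries Ddim (vii°). In Eb minor the chord on that degree is Db, so here it functions as bVII, borrowed from the parallel minor.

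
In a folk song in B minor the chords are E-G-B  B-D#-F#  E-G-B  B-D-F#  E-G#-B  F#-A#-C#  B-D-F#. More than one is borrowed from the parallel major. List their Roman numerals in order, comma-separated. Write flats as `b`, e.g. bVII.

I, IV

The diatonic triads in B minor (with V from harmonic minor) are Bm, C#dim, D, Em, F#, G, A. Of the given chords, E–G–B = Em, B–D–F# = Bm and F#–A#–C# = F# are diatonic. B–D#–F# is not: scale degree 1 in B minor carries Bm (i). In B major the chord on that degree is B, so here it functions as I, borrowed from the parallel major. E–G#–B is not: scale degree 4 in B minor carries Em (iv). In B major the chord on that degree is E, so here it functions as IV, borrowed from the parallel major.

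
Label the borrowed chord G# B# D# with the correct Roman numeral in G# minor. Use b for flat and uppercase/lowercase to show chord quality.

The root G# is the diatonic 1st degree of G# minor; the borrowing shows in the chord quality. Diatonically G# minor has G#m (i) on that degree; G#–B#–D# is instead the major chord native to G# major, so it takes the label I.

I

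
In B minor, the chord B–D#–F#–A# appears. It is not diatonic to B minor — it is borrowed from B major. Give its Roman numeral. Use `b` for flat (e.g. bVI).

B is scale degree 1 in B minor. B–D#–F#–A# is a major-seventh chord — the form found in B major, not the diatonic i (Bm). Borrowed into B minor it is written Imaj7.

Imaj7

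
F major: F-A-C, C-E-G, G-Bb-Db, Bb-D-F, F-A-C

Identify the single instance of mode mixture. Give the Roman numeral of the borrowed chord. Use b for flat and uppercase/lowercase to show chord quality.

ii°

The diatonic triads in F major are F, Gm, Am, Bb, C, Dm, Edim. Of the given chords, F–A–C = F, C–E–G = C and Bb–D–F = Bb are diatonic. G–Bb–Db is not: scale degree 2 in F major carries Gm (ii). In F minor the chord on that degree is Gdim, so here it functions as ii°, borrowed from the parallel minor.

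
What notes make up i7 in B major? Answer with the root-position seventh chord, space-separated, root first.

i7 is built on scale degree 1, which is B in both B major and its parallel. Building the minor-seventh chord from the parallel minor on B: B–D–F#–A.

B D F# A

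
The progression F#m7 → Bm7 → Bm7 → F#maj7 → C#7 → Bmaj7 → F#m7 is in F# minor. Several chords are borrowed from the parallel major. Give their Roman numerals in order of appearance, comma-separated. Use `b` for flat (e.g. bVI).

In F# minor (with V from harmonic minor) the diatonic chords are F#m, G#dim, A, Bm, C#, D, E. Of the given chords, F#m7, Bm7 and C#7 are diatonic. F#maj7 (F#–A#–C#–E#) is not: scale degree 1 in F# minor carries F#m (i). In F# major the chord on that degree is F#maj7, so here it functions as Imaj7, borrowed from the parallel major. Bmaj7 (B–D#–F#–A#) is not: scale degree 4 in F# minor carries Bm (iv). In F# major the chord on that degree is Bmaj7, so here it functions as IVmaj7, borrowed from the parallel major.

Imaj7, IVmaj7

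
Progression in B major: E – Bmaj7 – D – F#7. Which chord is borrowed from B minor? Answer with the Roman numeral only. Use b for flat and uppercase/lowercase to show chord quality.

bIII

B major has the diatonic set B, C#m, D#m, E, F#, G#m, A#dim. Of the given chords, E, Bmaj7 and F#7 are diatonic. D (D–F#–A) doesn't fit — on degree 3 B major would have D#m (iii). D is the degree-3 chord of B minor, so it is the borrowed bIII.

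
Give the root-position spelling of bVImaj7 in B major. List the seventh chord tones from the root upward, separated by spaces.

G B D F#

The root of bVImaj7 is the lowered 6th degree: G# becomes G. Stacking thirds in B minor on G gives G–B–D–F#.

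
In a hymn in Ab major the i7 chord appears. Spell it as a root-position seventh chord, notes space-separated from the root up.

Ab Cb Eb Gb

The root, Ab, is scale degree 1 — the same note in Ab major and Ab minor; only the chord quality changes. Stacking thirds in Ab minor on Ab gives Ab–Cb–Eb–Gb.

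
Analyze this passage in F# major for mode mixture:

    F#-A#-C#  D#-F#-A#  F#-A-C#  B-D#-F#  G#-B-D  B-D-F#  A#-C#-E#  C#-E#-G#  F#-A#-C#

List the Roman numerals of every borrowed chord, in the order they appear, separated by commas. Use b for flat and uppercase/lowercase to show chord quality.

i, ii°, iv

The diatonic triads in F# major are F#, G#m, A#m, B, C#, D#m, E#dim. F#–A#–C# = F#, D#–F#–A# = D#m, B–D#–F# = B, A#–C#–E# = A#m and C#–E#–G# = C# all belong to that set. But F#–A–C# is foreign: the diatonic I on degree 1 is F#, whereas F#m comes from F# minor. It is labeled i. But G#–B–D is foreign: the diatonic ii on degree 2 is G#m, whereas G#dim comes from F# minor. It is labeled ii°. B–D–F# doesn't fit — on degree 4 F# major would have B (IV). Bm is the degree-4 chord of F# minor, so it is the borrowed iv.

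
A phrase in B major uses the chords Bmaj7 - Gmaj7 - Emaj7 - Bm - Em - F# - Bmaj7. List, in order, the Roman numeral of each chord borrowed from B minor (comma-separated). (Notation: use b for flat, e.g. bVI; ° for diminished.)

bVImaj7, i, iv

The diatonic triads in B major are B, C#m, D#m, E, F#, G#m, A#dim. Bmaj7, Emaj7 and F# are all diatonic. Gmaj7 (G–B–D–F#) is not: scale degree 6 in B major carries G#m (vi). In B minor the chord on that degree is Gmaj7, so here it functions as bVImaj7, borrowed from the parallel minor. Bm (B–D–F#) is not: scale degree 1 in B major carries B (I). In B minor the chord on that degree is Bm, so here it functions as i, borrowed from the parallel minor. But Em (E–G–B) is foreign: the diatonic IV on degree 4 is E, whereas Em comes from B minor. It is labeled iv.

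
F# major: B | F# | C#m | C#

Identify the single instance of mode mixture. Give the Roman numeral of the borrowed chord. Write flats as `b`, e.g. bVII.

In F# major the diatonic chords are F#, G#m, A#m, B, C#, D#m, E#dim. B, F# and C# all belong to that set. C#m (C#–E–G#) doesn't fit — on degree 5 F# major would have C# (V). C#m is the degree-5 chord of F# minor, so it is the borrowed v.

v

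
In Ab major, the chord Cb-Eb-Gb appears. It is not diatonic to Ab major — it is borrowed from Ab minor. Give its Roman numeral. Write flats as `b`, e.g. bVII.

bIII

In Ab major scale degree 3 is C; Cb is its lowered form, from Ab minor. Diatonically Ab major has Cm (iii) on that degree; Cb–Eb–Gb is instead the major chord native to Ab minor, so it takes the label bIII.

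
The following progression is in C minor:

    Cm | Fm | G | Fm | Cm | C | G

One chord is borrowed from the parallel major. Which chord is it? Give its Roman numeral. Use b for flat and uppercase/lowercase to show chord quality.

The diatonic triads in C minor (with V from harmonic minor) are Cm, Ddim, Eb, Fm, G, Ab, Bb. Cm, Fm and G are all diatonic. C (C–E–G) is not: scale degree 1 in C minor carries Cm (i). In C major the chord on that degree is C, so here it functions as I, borrowed from the parallel major.

I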